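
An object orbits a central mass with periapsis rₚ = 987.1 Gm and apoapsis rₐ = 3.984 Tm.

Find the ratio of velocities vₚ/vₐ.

Convert to SI: rₚ = 987.1 Gm = 9.871e+11 m; rₐ = 3.984 Tm = 3.984e+12 m.
Conservation of angular momentum gives rₚvₚ = rₐvₐ, so vₚ/vₐ = rₐ/rₚ.
vₚ/vₐ = 3.984e+12 / 9.871e+11 ≈ 4.036.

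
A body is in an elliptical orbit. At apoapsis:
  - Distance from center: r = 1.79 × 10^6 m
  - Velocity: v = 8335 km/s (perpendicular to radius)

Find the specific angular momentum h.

Convert to SI: v = 8335 km/s = 8.335e+06 m/s.
With v perpendicular to r, h = r · v.
h = 1.79e+06 · 8.335e+06 m²/s ≈ 1.492e+13 m²/s.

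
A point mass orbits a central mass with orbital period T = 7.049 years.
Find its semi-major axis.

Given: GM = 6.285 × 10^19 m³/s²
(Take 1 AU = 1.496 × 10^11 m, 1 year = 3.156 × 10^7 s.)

Convert to SI: T = 7.049 years = 2.22466e+08 s.
Invert Kepler's third law: a = (GM · T² / (4π²))^(1/3).
Substituting T = 2.22466e+08 s and GM = 6.285e+19 m³/s²:
a = (6.285e+19 · (2.22466e+08)² / (4π²))^(1/3) m
a ≈ 4.287e+11 m = 2.866 AU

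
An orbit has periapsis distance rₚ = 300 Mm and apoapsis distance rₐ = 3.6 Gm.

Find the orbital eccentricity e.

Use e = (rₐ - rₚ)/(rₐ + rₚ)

Convert to SI: rₚ = 300 Mm = 3e+08 m; rₐ = 3.6 Gm = 3.6e+09 m.
e = (rₐ − rₚ) / (rₐ + rₚ).
e = (3.6e+09 − 3e+08) / (3.6e+09 + 3e+08) = 3.3e+09 / 3.9e+09 ≈ 0.8462.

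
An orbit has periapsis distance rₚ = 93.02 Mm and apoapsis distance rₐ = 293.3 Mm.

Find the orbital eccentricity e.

Convert to SI: rₚ = 93.02 Mm = 9.302e+07 m; rₐ = 293.3 Mm = 2.933e+08 m.
e = (rₐ − rₚ) / (rₐ + rₚ).
e = (2.933e+08 − 9.302e+07) / (2.933e+08 + 9.302e+07) = 2.0028e+08 / 3.8632e+08 ≈ 0.5184.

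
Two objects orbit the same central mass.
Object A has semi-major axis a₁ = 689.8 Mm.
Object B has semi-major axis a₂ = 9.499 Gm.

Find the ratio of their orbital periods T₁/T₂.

Convert to SI: a₁ = 689.8 Mm = 6.898e+08 m; a₂ = 9.499 Gm = 9.499e+09 m.
From Kepler's third law, (T₁/T₂)² = (a₁/a₂)³, so T₁/T₂ = (a₁/a₂)^(3/2).
a₁/a₂ = 6.898e+08 / 9.499e+09 = 0.0726182.
T₁/T₂ = (0.0726182)^(3/2) ≈ 0.01957.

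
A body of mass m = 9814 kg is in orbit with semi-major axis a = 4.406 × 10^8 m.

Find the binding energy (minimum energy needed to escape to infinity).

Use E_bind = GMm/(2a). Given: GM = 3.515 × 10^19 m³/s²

Total orbital energy is E = −GMm/(2a); binding energy is E_bind = −E = GMm/(2a).
E_bind = 3.515e+19 · 9814 / (2 · 4.406e+08) J ≈ 3.915e+14 J = 391.5 TJ.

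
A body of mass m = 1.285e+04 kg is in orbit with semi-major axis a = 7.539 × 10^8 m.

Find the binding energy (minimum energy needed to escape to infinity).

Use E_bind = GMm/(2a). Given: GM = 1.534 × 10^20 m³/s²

Total orbital energy is E = −GMm/(2a); binding energy is E_bind = −E = GMm/(2a).
E_bind = 1.534e+20 · 1.285e+04 / (2 · 7.539e+08) J ≈ 1.307e+15 J = 1.307 PJ.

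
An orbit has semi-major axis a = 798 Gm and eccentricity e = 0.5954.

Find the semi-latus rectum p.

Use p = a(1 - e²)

Convert to SI: a = 798 Gm = 7.98e+11 m.
p = a (1 − e²).
p = 7.98e+11 · (1 − (0.5954)²) = 7.98e+11 · 0.645499 ≈ 5.151e+11 m = 515.1 Gm.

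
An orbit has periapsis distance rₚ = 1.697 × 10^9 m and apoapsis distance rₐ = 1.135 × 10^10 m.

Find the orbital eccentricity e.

e = (rₐ − rₚ) / (rₐ + rₚ).
e = (1.135e+10 − 1.697e+09) / (1.135e+10 + 1.697e+09) = 9.653e+09 / 1.3047e+10 ≈ 0.7399.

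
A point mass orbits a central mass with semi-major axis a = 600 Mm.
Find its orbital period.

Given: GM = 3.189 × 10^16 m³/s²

Convert to SI: a = 600 Mm = 6e+08 m.
Kepler's third law: T = 2π √(a³ / GM).
Substituting a = 6e+08 m and GM = 3.189e+16 m³/s²:
T = 2π √((6e+08)³ / 3.189e+16) s
T ≈ 5.171e+05 s = 5.985 days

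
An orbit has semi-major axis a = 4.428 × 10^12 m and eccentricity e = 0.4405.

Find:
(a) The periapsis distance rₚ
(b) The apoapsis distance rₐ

(a) rₚ = a(1 − e) = 4.428e+12 · (1 − 0.4405) = 4.428e+12 · 0.5595 ≈ 2.477e+12 m = 2.477 × 10^12 m.
(b) rₐ = a(1 + e) = 4.428e+12 · (1 + 0.4405) = 4.428e+12 · 1.4405 ≈ 6.379e+12 m = 6.379 × 10^12 m.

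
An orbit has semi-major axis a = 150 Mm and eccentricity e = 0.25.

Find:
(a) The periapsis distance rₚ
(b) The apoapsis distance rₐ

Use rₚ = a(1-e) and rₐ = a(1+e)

Convert to SI: a = 150 Mm = 1.5e+08 m.
(a) rₚ = a(1 − e) = 1.5e+08 · (1 − 0.25) = 1.5e+08 · 0.75 ≈ 1.125e+08 m = 112.5 Mm.
(b) rₐ = a(1 + e) = 1.5e+08 · (1 + 0.25) = 1.5e+08 · 1.25 ≈ 1.875e+08 m = 187.5 Mm.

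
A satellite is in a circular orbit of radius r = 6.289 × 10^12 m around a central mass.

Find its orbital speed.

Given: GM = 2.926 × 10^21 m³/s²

For a circular orbit, gravity supplies the centripetal force, so v = √(GM / r).
v = √(2.926e+21 / 6.289e+12) m/s ≈ 2.157e+04 m/s = 21.57 km/s.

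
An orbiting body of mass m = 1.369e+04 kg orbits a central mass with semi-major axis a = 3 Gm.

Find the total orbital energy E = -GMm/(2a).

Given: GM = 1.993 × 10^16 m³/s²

Convert to SI: a = 3 Gm = 3e+09 m.
E = −GMm / (2a).
E = −1.993e+16 · 1.369e+04 / (2 · 3e+09) J ≈ -4.547e+10 J = -45.47 GJ.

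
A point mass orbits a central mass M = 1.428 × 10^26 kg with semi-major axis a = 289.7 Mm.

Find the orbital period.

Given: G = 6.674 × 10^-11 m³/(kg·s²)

Convert to SI: a = 289.7 Mm = 2.897e+08 m.
GM = G · M = 6.674e-11 · 1.428e+26 = 9.53047e+15 m³/s².
Kepler's third law: T = 2π √(a³ / GM).
Substituting a = 2.897e+08 m and GM = 9.53047e+15 m³/s²:
T = 2π √((2.897e+08)³ / 9.53047e+15) s
T ≈ 3.174e+05 s = 3.673 days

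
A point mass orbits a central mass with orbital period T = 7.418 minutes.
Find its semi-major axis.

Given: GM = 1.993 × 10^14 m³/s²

Convert to SI: T = 7.418 minutes = 445.08 s.
Invert Kepler's third law: a = (GM · T² / (4π²))^(1/3).
Substituting T = 445.08 s and GM = 1.993e+14 m³/s²:
a = (1.993e+14 · (445.08)² / (4π²))^(1/3) m
a ≈ 1e+06 m = 1 Mm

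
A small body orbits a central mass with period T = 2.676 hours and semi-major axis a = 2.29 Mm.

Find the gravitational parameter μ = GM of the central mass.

Convert to SI: T = 2.676 hours = 9633.6 s; a = 2.29 Mm = 2.29e+06 m.
GM = 4π² · a³ / T².
GM = 4π² · (2.29e+06)³ / (9633.6)² m³/s² ≈ 5.108e+12 m³/s² = 5.108 × 10^12 m³/s².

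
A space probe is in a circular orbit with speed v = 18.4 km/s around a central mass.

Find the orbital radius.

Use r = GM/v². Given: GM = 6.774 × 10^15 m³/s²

Convert to SI: v = 18.4 km/s = 18400 m/s.
For a circular orbit, v² = GM / r, so r = GM / v².
r = 6.774e+15 / (18400)² m ≈ 2.001e+07 m = 20.01 Mm.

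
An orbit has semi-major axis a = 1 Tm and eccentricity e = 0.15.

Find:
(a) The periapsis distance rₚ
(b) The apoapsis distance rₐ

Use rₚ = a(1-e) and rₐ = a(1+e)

Convert to SI: a = 1 Tm = 1e+12 m.
(a) rₚ = a(1 − e) = 1e+12 · (1 − 0.15) = 1e+12 · 0.85 ≈ 8.5e+11 m = 850 Gm.
(b) rₐ = a(1 + e) = 1e+12 · (1 + 0.15) = 1e+12 · 1.15 ≈ 1.15e+12 m = 1.15 Tm.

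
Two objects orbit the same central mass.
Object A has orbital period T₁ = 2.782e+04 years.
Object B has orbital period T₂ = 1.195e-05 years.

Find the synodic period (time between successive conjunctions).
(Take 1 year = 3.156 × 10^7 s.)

Convert to SI: T₁ = 2.782e+04 years = 8.77999e+11 s; T₂ = 1.195e-05 years = 377.142 s.
T_syn = |T₁ · T₂ / (T₁ − T₂)|.
T_syn = |8.77999e+11 · 377.142 / (8.77999e+11 − 377.142)| s ≈ 377.1 s = 1.195e-05 years.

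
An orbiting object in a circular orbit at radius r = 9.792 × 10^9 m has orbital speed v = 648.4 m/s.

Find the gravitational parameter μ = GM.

For a circular orbit v² = GM/r, so GM = v² · r.
GM = (648.4)² · 9.792e+09 m³/s² ≈ 4.117e+15 m³/s² = 4.117 × 10^15 m³/s².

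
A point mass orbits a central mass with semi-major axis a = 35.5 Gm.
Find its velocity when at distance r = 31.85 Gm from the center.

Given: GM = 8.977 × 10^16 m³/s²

Convert to SI: a = 35.5 Gm = 3.55e+10 m; r = 31.85 Gm = 3.185e+10 m.
Vis-viva: v = √(GM · (2/r − 1/a)).
2/r − 1/a = 2/3.185e+10 − 1/3.55e+10 = 3.46253e-11 m⁻¹.
v = √(8.977e+16 · 3.46253e-11) m/s ≈ 1763 m/s = 1.763 km/s.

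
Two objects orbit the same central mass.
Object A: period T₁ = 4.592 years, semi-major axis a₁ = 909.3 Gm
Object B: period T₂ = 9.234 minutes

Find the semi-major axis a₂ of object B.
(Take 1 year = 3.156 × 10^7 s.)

Convert to SI: T₁ = 4.592 years = 1.44924e+08 s; a₁ = 909.3 Gm = 9.093e+11 m; T₂ = 9.234 minutes = 554.04 s.
Kepler's third law: (T₁/T₂)² = (a₁/a₂)³ ⇒ a₂ = a₁ · (T₂/T₁)^(2/3).
T₂/T₁ = 554.04 / 1.44924e+08 = 3.82298e-06.
a₂ = 9.093e+11 · (3.82298e-06)^(2/3) m ≈ 2.223e+08 m = 222.3 Mm.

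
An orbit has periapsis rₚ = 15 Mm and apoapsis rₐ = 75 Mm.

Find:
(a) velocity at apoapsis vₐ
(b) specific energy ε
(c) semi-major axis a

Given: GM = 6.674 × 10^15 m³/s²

Convert to SI: rₚ = 15 Mm = 1.5e+07 m; rₐ = 75 Mm = 7.5e+07 m.
(a) With a = (rₚ + rₐ)/2 = 4.5e+07 m, vₐ = √(GM (2/rₐ − 1/a)) = √(6.674e+15 · (2/7.5e+07 − 1/4.5e+07)) m/s ≈ 5446 m/s
(b) With a = (rₚ + rₐ)/2 = 4.5e+07 m, ε = −GM/(2a) = −6.674e+15/(2 · 4.5e+07) J/kg ≈ -7.416e+07 J/kg
(c) a = (rₚ + rₐ)/2 = (1.5e+07 + 7.5e+07)/2 ≈ 4.5e+07 m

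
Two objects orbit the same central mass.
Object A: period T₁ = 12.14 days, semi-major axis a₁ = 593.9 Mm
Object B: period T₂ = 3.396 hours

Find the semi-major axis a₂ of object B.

Convert to SI: T₁ = 12.14 days = 1.0489e+06 s; a₁ = 593.9 Mm = 5.939e+08 m; T₂ = 3.396 hours = 12225.6 s.
Kepler's third law: (T₁/T₂)² = (a₁/a₂)³ ⇒ a₂ = a₁ · (T₂/T₁)^(2/3).
T₂/T₁ = 12225.6 / 1.0489e+06 = 0.0116557.
a₂ = 5.939e+08 · (0.0116557)^(2/3) m ≈ 3.053e+07 m = 30.53 Mm.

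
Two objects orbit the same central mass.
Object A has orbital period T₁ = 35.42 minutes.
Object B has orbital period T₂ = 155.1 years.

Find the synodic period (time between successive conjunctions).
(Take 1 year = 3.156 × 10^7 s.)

Convert to SI: T₁ = 35.42 minutes = 2125.2 s; T₂ = 155.1 years = 4.89496e+09 s.
T_syn = |T₁ · T₂ / (T₁ − T₂)|.
T_syn = |2125.2 · 4.89496e+09 / (2125.2 − 4.89496e+09)| s ≈ 2125 s = 35.42 minutes.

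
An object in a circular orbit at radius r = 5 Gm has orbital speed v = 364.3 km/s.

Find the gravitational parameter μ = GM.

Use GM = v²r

Convert to SI: r = 5 Gm = 5e+09 m; v = 364.3 km/s = 364300 m/s.
For a circular orbit v² = GM/r, so GM = v² · r.
GM = (364300)² · 5e+09 m³/s² ≈ 6.636e+20 m³/s² = 6.636 × 10^20 m³/s².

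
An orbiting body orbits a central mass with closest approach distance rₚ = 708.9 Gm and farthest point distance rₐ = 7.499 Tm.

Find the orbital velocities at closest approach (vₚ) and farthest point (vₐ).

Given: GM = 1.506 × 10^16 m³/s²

Convert to SI: rₚ = 708.9 Gm = 7.089e+11 m; rₐ = 7.499 Tm = 7.499e+12 m.
Use the vis-viva equation v² = GM(2/r − 1/a) with a = (rₚ + rₐ)/2 = (7.089e+11 + 7.499e+12)/2 = 4.10395e+12 m.
vₚ = √(GM · (2/rₚ − 1/a)) = √(1.506e+16 · (2/7.089e+11 − 1/4.10395e+12)) m/s ≈ 197 m/s = 197 m/s.
vₐ = √(GM · (2/rₐ − 1/a)) = √(1.506e+16 · (2/7.499e+12 − 1/4.10395e+12)) m/s ≈ 18.63 m/s = 18.63 m/s.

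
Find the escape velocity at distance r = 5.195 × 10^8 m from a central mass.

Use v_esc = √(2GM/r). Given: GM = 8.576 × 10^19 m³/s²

Escape velocity comes from setting total energy to zero: ½v² − GM/r = 0 ⇒ v_esc = √(2GM / r).
v_esc = √(2 · 8.576e+19 / 5.195e+08) m/s ≈ 5.746e+05 m/s = 574.6 km/s.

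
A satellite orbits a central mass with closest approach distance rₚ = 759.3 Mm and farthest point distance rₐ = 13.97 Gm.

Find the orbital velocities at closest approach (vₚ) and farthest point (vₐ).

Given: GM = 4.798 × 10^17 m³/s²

Convert to SI: rₚ = 759.3 Mm = 7.593e+08 m; rₐ = 13.97 Gm = 1.397e+10 m.
Use the vis-viva equation v² = GM(2/r − 1/a) with a = (rₚ + rₐ)/2 = (7.593e+08 + 1.397e+10)/2 = 7.36465e+09 m.
vₚ = √(GM · (2/rₚ − 1/a)) = √(4.798e+17 · (2/7.593e+08 − 1/7.36465e+09)) m/s ≈ 3.462e+04 m/s = 34.62 km/s.
vₐ = √(GM · (2/rₐ − 1/a)) = √(4.798e+17 · (2/1.397e+10 − 1/7.36465e+09)) m/s ≈ 1882 m/s = 1.882 km/s.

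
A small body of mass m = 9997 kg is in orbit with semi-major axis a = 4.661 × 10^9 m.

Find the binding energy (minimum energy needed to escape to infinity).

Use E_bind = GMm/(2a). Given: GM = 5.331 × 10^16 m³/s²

Total orbital energy is E = −GMm/(2a); binding energy is E_bind = −E = GMm/(2a).
E_bind = 5.331e+16 · 9997 / (2 · 4.661e+09) J ≈ 5.717e+10 J = 57.17 GJ.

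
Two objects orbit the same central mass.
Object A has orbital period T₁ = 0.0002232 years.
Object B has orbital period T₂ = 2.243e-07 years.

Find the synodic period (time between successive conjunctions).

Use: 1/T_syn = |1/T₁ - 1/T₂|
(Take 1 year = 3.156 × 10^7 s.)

Convert to SI: T₁ = 0.0002232 years = 7044.19 s; T₂ = 2.243e-07 years = 7.07891 s.
T_syn = |T₁ · T₂ / (T₁ − T₂)|.
T_syn = |7044.19 · 7.07891 / (7044.19 − 7.07891)| s ≈ 7.086 s = 2.245e-07 years.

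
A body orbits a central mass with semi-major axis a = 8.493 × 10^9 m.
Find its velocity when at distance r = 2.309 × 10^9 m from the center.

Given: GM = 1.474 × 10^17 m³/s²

Vis-viva: v = √(GM · (2/r − 1/a)).
2/r − 1/a = 2/2.309e+09 − 1/8.493e+09 = 7.48432e-10 m⁻¹.
v = √(1.474e+17 · 7.48432e-10) m/s ≈ 1.05e+04 m/s = 10.5 km/s.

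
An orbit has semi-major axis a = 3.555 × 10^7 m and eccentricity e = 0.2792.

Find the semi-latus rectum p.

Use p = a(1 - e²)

p = a (1 − e²).
p = 3.555e+07 · (1 − (0.2792)²) = 3.555e+07 · 0.922047 ≈ 3.278e+07 m = 3.278 × 10^7 m.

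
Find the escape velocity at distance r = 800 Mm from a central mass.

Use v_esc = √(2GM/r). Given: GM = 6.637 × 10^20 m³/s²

Convert to SI: r = 800 Mm = 8e+08 m.
Escape velocity comes from setting total energy to zero: ½v² − GM/r = 0 ⇒ v_esc = √(2GM / r).
v_esc = √(2 · 6.637e+20 / 8e+08) m/s ≈ 1.288e+06 m/s = 1288 km/s.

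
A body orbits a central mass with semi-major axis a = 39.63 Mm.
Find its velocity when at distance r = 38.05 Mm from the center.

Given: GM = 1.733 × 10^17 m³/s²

Convert to SI: a = 39.63 Mm = 3.963e+07 m; r = 38.05 Mm = 3.805e+07 m.
Vis-viva: v = √(GM · (2/r − 1/a)).
2/r − 1/a = 2/3.805e+07 − 1/3.963e+07 = 2.7329e-08 m⁻¹.
v = √(1.733e+17 · 2.7329e-08) m/s ≈ 6.882e+04 m/s = 68.82 km/s.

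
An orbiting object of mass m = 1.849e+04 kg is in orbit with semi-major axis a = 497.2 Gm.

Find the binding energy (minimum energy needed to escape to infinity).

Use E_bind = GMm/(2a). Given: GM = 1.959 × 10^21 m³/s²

Convert to SI: a = 497.2 Gm = 4.972e+11 m.
Total orbital energy is E = −GMm/(2a); binding energy is E_bind = −E = GMm/(2a).
E_bind = 1.959e+21 · 1.849e+04 / (2 · 4.972e+11) J ≈ 3.643e+13 J = 36.43 TJ.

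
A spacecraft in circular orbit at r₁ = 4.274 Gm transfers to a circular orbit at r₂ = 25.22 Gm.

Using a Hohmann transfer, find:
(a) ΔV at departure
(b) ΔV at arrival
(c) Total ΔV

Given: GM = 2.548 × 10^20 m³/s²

Convert to SI: r₁ = 4.274 Gm = 4.274e+09 m; r₂ = 25.22 Gm = 2.522e+10 m.
Transfer semi-major axis: a_t = (r₁ + r₂)/2 = (4.274e+09 + 2.522e+10)/2 = 1.4747e+10 m.
Circular speeds: v₁ = √(GM/r₁) = 244164 m/s, v₂ = √(GM/r₂) = 100514 m/s.
Transfer speeds (vis-viva v² = GM(2/r − 1/a_t)): v₁ᵗ = 319303 m/s, v₂ᵗ = 54111.9 m/s.
(a) ΔV₁ = |v₁ᵗ − v₁| ≈ 7.514e+04 m/s = 75.14 km/s.
(b) ΔV₂ = |v₂ − v₂ᵗ| ≈ 4.64e+04 m/s = 46.4 km/s.
(c) ΔV_total = ΔV₁ + ΔV₂ ≈ 1.215e+05 m/s = 121.5 km/s.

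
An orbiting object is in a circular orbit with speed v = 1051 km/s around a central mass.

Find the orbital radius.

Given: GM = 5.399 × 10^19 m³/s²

Convert to SI: v = 1051 km/s = 1.051e+06 m/s.
For a circular orbit, v² = GM / r, so r = GM / v².
r = 5.399e+19 / (1.051e+06)² m ≈ 4.888e+07 m = 48.88 Mm.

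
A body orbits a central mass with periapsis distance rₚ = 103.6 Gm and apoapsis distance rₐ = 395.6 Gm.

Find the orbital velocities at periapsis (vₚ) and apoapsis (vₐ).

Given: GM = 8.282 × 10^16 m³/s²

Convert to SI: rₚ = 103.6 Gm = 1.036e+11 m; rₐ = 395.6 Gm = 3.956e+11 m.
Use the vis-viva equation v² = GM(2/r − 1/a) with a = (rₚ + rₐ)/2 = (1.036e+11 + 3.956e+11)/2 = 2.496e+11 m.
vₚ = √(GM · (2/rₚ − 1/a)) = √(8.282e+16 · (2/1.036e+11 − 1/2.496e+11)) m/s ≈ 1126 m/s = 1.126 km/s.
vₐ = √(GM · (2/rₐ − 1/a)) = √(8.282e+16 · (2/3.956e+11 − 1/2.496e+11)) m/s ≈ 294.8 m/s = 294.8 m/s.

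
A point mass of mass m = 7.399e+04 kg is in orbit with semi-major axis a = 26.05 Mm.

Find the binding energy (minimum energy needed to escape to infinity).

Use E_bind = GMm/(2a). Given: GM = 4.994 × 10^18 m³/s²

Convert to SI: a = 26.05 Mm = 2.605e+07 m.
Total orbital energy is E = −GMm/(2a); binding energy is E_bind = −E = GMm/(2a).
E_bind = 4.994e+18 · 7.399e+04 / (2 · 2.605e+07) J ≈ 7.092e+15 J = 7.092 PJ.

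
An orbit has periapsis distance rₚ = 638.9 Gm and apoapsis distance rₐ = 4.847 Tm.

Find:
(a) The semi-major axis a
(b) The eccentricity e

Convert to SI: rₚ = 638.9 Gm = 6.389e+11 m; rₐ = 4.847 Tm = 4.847e+12 m.
(a) a = (rₚ + rₐ) / 2 = (6.389e+11 + 4.847e+12) / 2 ≈ 2.743e+12 m = 2.743 Tm.
(b) e = (rₐ − rₚ) / (rₐ + rₚ) = (4.847e+12 − 6.389e+11) / (4.847e+12 + 6.389e+11) ≈ 0.7671.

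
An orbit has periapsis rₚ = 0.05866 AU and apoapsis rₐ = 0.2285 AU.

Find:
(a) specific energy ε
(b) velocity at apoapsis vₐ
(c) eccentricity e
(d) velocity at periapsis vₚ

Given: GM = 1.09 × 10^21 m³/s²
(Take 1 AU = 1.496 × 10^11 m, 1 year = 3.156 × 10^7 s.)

Convert to SI: rₚ = 0.05866 AU = 8.77554e+09 m; rₐ = 0.2285 AU = 3.41836e+10 m.
(a) With a = (rₚ + rₐ)/2 = 2.14796e+10 m, ε = −GM/(2a) = −1.09e+21/(2 · 2.14796e+10) J/kg ≈ -2.537e+10 J/kg
(b) With a = (rₚ + rₐ)/2 = 2.14796e+10 m, vₐ = √(GM (2/rₐ − 1/a)) = √(1.09e+21 · (2/3.41836e+10 − 1/2.14796e+10)) m/s ≈ 1.141e+05 m/s
(c) e = (rₐ − rₚ)/(rₐ + rₚ) = (3.41836e+10 − 8.77554e+09)/(3.41836e+10 + 8.77554e+09) ≈ 0.5914
(d) With a = (rₚ + rₐ)/2 = 2.14796e+10 m, vₚ = √(GM (2/rₚ − 1/a)) = √(1.09e+21 · (2/8.77554e+09 − 1/2.14796e+10)) m/s ≈ 4.446e+05 m/s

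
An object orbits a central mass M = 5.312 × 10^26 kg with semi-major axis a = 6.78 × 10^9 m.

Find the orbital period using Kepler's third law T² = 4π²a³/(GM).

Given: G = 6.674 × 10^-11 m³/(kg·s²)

GM = G · M = 6.674e-11 · 5.312e+26 = 3.54523e+16 m³/s².
Kepler's third law: T = 2π √(a³ / GM).
Substituting a = 6.78e+09 m and GM = 3.54523e+16 m³/s²:
T = 2π √((6.78e+09)³ / 3.54523e+16) s
T ≈ 1.863e+07 s = 215.6 days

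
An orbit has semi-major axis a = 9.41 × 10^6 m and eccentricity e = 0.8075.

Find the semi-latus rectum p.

p = a (1 − e²).
p = 9.41e+06 · (1 − (0.8075)²) = 9.41e+06 · 0.347944 ≈ 3.274e+06 m = 3.274 × 10^6 m.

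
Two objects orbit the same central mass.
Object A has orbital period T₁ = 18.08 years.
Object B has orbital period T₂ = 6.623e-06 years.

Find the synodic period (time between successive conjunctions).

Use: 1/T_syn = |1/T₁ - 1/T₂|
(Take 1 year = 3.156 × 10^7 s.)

Convert to SI: T₁ = 18.08 years = 5.70605e+08 s; T₂ = 6.623e-06 years = 209.022 s.
T_syn = |T₁ · T₂ / (T₁ − T₂)|.
T_syn = |5.70605e+08 · 209.022 / (5.70605e+08 − 209.022)| s ≈ 209 s = 6.623e-06 years.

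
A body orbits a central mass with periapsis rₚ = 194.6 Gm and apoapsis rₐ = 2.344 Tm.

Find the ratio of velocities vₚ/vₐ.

Convert to SI: rₚ = 194.6 Gm = 1.946e+11 m; rₐ = 2.344 Tm = 2.344e+12 m.
Conservation of angular momentum gives rₚvₚ = rₐvₐ, so vₚ/vₐ = rₐ/rₚ.
vₚ/vₐ = 2.344e+12 / 1.946e+11 ≈ 12.05.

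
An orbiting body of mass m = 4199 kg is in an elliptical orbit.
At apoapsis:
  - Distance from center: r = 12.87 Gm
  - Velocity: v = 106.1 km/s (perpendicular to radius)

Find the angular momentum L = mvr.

Convert to SI: r = 12.87 Gm = 1.287e+10 m; v = 106.1 km/s = 106100 m/s.
Since v is perpendicular to r, L = m · v · r.
L = 4199 · 106100 · 1.287e+10 kg·m²/s ≈ 5.734e+18 kg·m²/s.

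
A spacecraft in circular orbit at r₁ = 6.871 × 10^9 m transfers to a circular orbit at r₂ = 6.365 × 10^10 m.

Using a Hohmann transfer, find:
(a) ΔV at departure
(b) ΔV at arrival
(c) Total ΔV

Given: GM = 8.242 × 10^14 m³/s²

Transfer semi-major axis: a_t = (r₁ + r₂)/2 = (6.871e+09 + 6.365e+10)/2 = 3.52605e+10 m.
Circular speeds: v₁ = √(GM/r₁) = 346.343 m/s, v₂ = √(GM/r₂) = 113.793 m/s.
Transfer speeds (vis-viva v² = GM(2/r − 1/a_t)): v₁ᵗ = 465.33 m/s, v₂ᵗ = 50.2323 m/s.
(a) ΔV₁ = |v₁ᵗ − v₁| ≈ 119 m/s = 119 m/s.
(b) ΔV₂ = |v₂ − v₂ᵗ| ≈ 63.56 m/s = 63.56 m/s.
(c) ΔV_total = ΔV₁ + ΔV₂ ≈ 182.5 m/s = 182.5 m/s.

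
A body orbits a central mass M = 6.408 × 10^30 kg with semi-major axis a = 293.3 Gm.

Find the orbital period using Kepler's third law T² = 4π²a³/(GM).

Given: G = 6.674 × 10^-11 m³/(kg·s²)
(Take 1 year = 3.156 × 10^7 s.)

Convert to SI: a = 293.3 Gm = 2.933e+11 m.
GM = G · M = 6.674e-11 · 6.408e+30 = 4.2767e+20 m³/s².
Kepler's third law: T = 2π √(a³ / GM).
Substituting a = 2.933e+11 m and GM = 4.2767e+20 m³/s²:
T = 2π √((2.933e+11)³ / 4.2767e+20) s
T ≈ 4.826e+07 s = 1.529 years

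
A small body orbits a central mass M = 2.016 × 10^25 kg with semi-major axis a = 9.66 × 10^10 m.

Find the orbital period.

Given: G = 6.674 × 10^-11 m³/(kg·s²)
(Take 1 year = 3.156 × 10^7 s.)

GM = G · M = 6.674e-11 · 2.016e+25 = 1.34548e+15 m³/s².
Kepler's third law: T = 2π √(a³ / GM).
Substituting a = 9.66e+10 m and GM = 1.34548e+15 m³/s²:
T = 2π √((9.66e+10)³ / 1.34548e+15) s
T ≈ 5.143e+09 s = 163 years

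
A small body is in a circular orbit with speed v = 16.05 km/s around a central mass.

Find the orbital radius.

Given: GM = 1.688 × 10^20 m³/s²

Convert to SI: v = 16.05 km/s = 16050 m/s.
For a circular orbit, v² = GM / r, so r = GM / v².
r = 1.688e+20 / (16050)² m ≈ 6.553e+11 m = 655.3 Gm.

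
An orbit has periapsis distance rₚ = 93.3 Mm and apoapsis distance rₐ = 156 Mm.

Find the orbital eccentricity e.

Convert to SI: rₚ = 93.3 Mm = 9.33e+07 m; rₐ = 156 Mm = 1.56e+08 m.
e = (rₐ − rₚ) / (rₐ + rₚ).
e = (1.56e+08 − 9.33e+07) / (1.56e+08 + 9.33e+07) = 6.27e+07 / 2.493e+08 ≈ 0.2515.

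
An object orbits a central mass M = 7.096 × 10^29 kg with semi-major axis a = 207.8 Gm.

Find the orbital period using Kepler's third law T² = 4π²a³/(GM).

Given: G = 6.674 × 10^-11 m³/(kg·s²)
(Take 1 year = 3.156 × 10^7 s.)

Convert to SI: a = 207.8 Gm = 2.078e+11 m.
GM = G · M = 6.674e-11 · 7.096e+29 = 4.73587e+19 m³/s².
Kepler's third law: T = 2π √(a³ / GM).
Substituting a = 2.078e+11 m and GM = 4.73587e+19 m³/s²:
T = 2π √((2.078e+11)³ / 4.73587e+19) s
T ≈ 8.649e+07 s = 2.74 years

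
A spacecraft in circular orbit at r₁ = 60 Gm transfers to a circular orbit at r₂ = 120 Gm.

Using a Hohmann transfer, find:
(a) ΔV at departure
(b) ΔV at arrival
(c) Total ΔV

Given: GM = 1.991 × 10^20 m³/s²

Convert to SI: r₁ = 60 Gm = 6e+10 m; r₂ = 120 Gm = 1.2e+11 m.
Transfer semi-major axis: a_t = (r₁ + r₂)/2 = (6e+10 + 1.2e+11)/2 = 9e+10 m.
Circular speeds: v₁ = √(GM/r₁) = 57605 m/s, v₂ = √(GM/r₂) = 40732.9 m/s.
Transfer speeds (vis-viva v² = GM(2/r − 1/a_t)): v₁ᵗ = 66516.5 m/s, v₂ᵗ = 33258.2 m/s.
(a) ΔV₁ = |v₁ᵗ − v₁| ≈ 8912 m/s = 8.912 km/s.
(b) ΔV₂ = |v₂ − v₂ᵗ| ≈ 7475 m/s = 7.475 km/s.
(c) ΔV_total = ΔV₁ + ΔV₂ ≈ 1.639e+04 m/s = 16.39 km/s.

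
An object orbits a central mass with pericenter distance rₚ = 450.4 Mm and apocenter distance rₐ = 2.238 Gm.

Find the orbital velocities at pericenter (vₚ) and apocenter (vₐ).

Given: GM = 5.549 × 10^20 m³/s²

Convert to SI: rₚ = 450.4 Mm = 4.504e+08 m; rₐ = 2.238 Gm = 2.238e+09 m.
Use the vis-viva equation v² = GM(2/r − 1/a) with a = (rₚ + rₐ)/2 = (4.504e+08 + 2.238e+09)/2 = 1.3442e+09 m.
vₚ = √(GM · (2/rₚ − 1/a)) = √(5.549e+20 · (2/4.504e+08 − 1/1.3442e+09)) m/s ≈ 1.432e+06 m/s = 1432 km/s.
vₐ = √(GM · (2/rₐ − 1/a)) = √(5.549e+20 · (2/2.238e+09 − 1/1.3442e+09)) m/s ≈ 2.882e+05 m/s = 288.2 km/s.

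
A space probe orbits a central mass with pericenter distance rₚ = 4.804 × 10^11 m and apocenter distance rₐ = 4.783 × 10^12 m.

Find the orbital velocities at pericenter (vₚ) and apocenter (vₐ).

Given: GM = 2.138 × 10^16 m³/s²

Use the vis-viva equation v² = GM(2/r − 1/a) with a = (rₚ + rₐ)/2 = (4.804e+11 + 4.783e+12)/2 = 2.6317e+12 m.
vₚ = √(GM · (2/rₚ − 1/a)) = √(2.138e+16 · (2/4.804e+11 − 1/2.6317e+12)) m/s ≈ 284.4 m/s = 284.4 m/s.
vₐ = √(GM · (2/rₐ − 1/a)) = √(2.138e+16 · (2/4.783e+12 − 1/2.6317e+12)) m/s ≈ 28.57 m/s = 28.57 m/s.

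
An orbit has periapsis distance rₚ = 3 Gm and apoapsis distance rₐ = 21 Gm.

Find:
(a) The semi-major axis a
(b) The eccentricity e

Convert to SI: rₚ = 3 Gm = 3e+09 m; rₐ = 21 Gm = 2.1e+10 m.
(a) a = (rₚ + rₐ) / 2 = (3e+09 + 2.1e+10) / 2 ≈ 1.2e+10 m = 12 Gm.
(b) e = (rₐ − rₚ) / (rₐ + rₚ) = (2.1e+10 − 3e+09) / (2.1e+10 + 3e+09) ≈ 0.75.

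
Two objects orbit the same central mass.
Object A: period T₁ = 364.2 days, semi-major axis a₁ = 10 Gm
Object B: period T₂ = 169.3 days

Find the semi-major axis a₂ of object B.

Convert to SI: T₁ = 364.2 days = 3.14669e+07 s; a₁ = 10 Gm = 1e+10 m; T₂ = 169.3 days = 1.46275e+07 s.
Kepler's third law: (T₁/T₂)² = (a₁/a₂)³ ⇒ a₂ = a₁ · (T₂/T₁)^(2/3).
T₂/T₁ = 1.46275e+07 / 3.14669e+07 = 0.464854.
a₂ = 1e+10 · (0.464854)^(2/3) m ≈ 6.001e+09 m = 6.001 Gm.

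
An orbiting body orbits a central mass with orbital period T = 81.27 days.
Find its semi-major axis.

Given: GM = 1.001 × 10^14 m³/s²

Convert to SI: T = 81.27 days = 7.02173e+06 s.
Invert Kepler's third law: a = (GM · T² / (4π²))^(1/3).
Substituting T = 7.02173e+06 s and GM = 1.001e+14 m³/s²:
a = (1.001e+14 · (7.02173e+06)² / (4π²))^(1/3) m
a ≈ 5e+08 m = 500 Mm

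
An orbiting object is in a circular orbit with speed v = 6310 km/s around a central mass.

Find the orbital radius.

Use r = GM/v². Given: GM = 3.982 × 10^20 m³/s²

Convert to SI: v = 6310 km/s = 6.31e+06 m/s.
For a circular orbit, v² = GM / r, so r = GM / v².
r = 3.982e+20 / (6.31e+06)² m ≈ 1e+07 m = 10 Mm.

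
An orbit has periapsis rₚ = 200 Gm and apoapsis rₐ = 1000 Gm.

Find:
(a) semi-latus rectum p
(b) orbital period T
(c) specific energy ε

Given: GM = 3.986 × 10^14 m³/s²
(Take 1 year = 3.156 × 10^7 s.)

Convert to SI: rₚ = 200 Gm = 2e+11 m; rₐ = 1000 Gm = 1e+12 m.
(a) From a = (rₚ + rₐ)/2 = 6e+11 m and e = (rₐ − rₚ)/(rₐ + rₚ) = 0.666667, p = a(1 − e²) = 6e+11 · (1 − (0.666667)²) ≈ 3.333e+11 m
(b) With a = (rₚ + rₐ)/2 = 6e+11 m, T = 2π √(a³/GM) = 2π √((6e+11)³/3.986e+14) s ≈ 1.463e+11 s
(c) With a = (rₚ + rₐ)/2 = 6e+11 m, ε = −GM/(2a) = −3.986e+14/(2 · 6e+11) J/kg ≈ -332.2 J/kg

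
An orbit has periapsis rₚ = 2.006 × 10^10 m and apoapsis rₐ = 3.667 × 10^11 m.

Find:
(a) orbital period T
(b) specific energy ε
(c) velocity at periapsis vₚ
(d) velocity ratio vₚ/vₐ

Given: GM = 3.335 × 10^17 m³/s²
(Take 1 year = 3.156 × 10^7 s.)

(a) With a = (rₚ + rₐ)/2 = 1.9338e+11 m, T = 2π √(a³/GM) = 2π √((1.9338e+11)³/3.335e+17) s ≈ 9.252e+08 s
(b) With a = (rₚ + rₐ)/2 = 1.9338e+11 m, ε = −GM/(2a) = −3.335e+17/(2 · 1.9338e+11) J/kg ≈ -8.623e+05 J/kg
(c) With a = (rₚ + rₐ)/2 = 1.9338e+11 m, vₚ = √(GM (2/rₚ − 1/a)) = √(3.335e+17 · (2/2.006e+10 − 1/1.9338e+11)) m/s ≈ 5615 m/s
(d) Conservation of angular momentum (rₚvₚ = rₐvₐ) gives vₚ/vₐ = rₐ/rₚ = 3.667e+11/2.006e+10 ≈ 18.28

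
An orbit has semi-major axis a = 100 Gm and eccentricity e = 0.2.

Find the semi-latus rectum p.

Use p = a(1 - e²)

Convert to SI: a = 100 Gm = 1e+11 m.
p = a (1 − e²).
p = 1e+11 · (1 − (0.2)²) = 1e+11 · 0.96 ≈ 9.6e+10 m = 96 Gm.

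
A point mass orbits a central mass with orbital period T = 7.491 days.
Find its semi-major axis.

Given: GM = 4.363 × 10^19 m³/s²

Convert to SI: T = 7.491 days = 647222 s.
Invert Kepler's third law: a = (GM · T² / (4π²))^(1/3).
Substituting T = 647222 s and GM = 4.363e+19 m³/s²:
a = (4.363e+19 · (647222)² / (4π²))^(1/3) m
a ≈ 7.736e+09 m = 7.736 Gm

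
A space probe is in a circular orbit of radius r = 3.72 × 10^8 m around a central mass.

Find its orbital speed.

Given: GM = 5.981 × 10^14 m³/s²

For a circular orbit, gravity supplies the centripetal force, so v = √(GM / r).
v = √(5.981e+14 / 3.72e+08) m/s ≈ 1268 m/s = 1.268 km/s.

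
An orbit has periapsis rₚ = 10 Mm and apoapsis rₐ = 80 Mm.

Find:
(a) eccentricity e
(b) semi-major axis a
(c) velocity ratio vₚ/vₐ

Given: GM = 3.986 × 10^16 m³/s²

Convert to SI: rₚ = 10 Mm = 1e+07 m; rₐ = 80 Mm = 8e+07 m.
(a) e = (rₐ − rₚ)/(rₐ + rₚ) = (8e+07 − 1e+07)/(8e+07 + 1e+07) ≈ 0.7778
(b) a = (rₚ + rₐ)/2 = (1e+07 + 8e+07)/2 ≈ 4.5e+07 m
(c) Conservation of angular momentum (rₚvₚ = rₐvₐ) gives vₚ/vₐ = rₐ/rₚ = 8e+07/1e+07 ≈ 8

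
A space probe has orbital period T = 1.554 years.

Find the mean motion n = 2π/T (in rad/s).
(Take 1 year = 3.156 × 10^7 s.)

Convert to SI: T = 1.554 years = 4.90442e+07 s.
n = 2π / T.
n = 2π / 4.90442e+07 s ≈ 1.281e-07 rad/s.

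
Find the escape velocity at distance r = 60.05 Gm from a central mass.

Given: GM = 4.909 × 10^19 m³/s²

Convert to SI: r = 60.05 Gm = 6.005e+10 m.
Escape velocity comes from setting total energy to zero: ½v² − GM/r = 0 ⇒ v_esc = √(2GM / r).
v_esc = √(2 · 4.909e+19 / 6.005e+10) m/s ≈ 4.043e+04 m/s = 40.43 km/s.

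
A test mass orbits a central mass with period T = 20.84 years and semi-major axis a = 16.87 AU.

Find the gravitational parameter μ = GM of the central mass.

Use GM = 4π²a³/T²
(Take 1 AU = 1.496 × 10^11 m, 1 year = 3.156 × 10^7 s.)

Convert to SI: T = 20.84 years = 6.5771e+08 s; a = 16.87 AU = 2.52375e+12 m.
GM = 4π² · a³ / T².
GM = 4π² · (2.52375e+12)³ / (6.5771e+08)² m³/s² ≈ 1.467e+21 m³/s² = 1.467 × 10^21 m³/s².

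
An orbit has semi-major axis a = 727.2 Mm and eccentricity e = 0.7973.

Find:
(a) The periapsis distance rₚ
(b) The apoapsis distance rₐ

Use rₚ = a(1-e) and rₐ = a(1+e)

Convert to SI: a = 727.2 Mm = 7.272e+08 m.
(a) rₚ = a(1 − e) = 7.272e+08 · (1 − 0.7973) = 7.272e+08 · 0.2027 ≈ 1.474e+08 m = 147.4 Mm.
(b) rₐ = a(1 + e) = 7.272e+08 · (1 + 0.7973) = 7.272e+08 · 1.7973 ≈ 1.307e+09 m = 1.307 Gm.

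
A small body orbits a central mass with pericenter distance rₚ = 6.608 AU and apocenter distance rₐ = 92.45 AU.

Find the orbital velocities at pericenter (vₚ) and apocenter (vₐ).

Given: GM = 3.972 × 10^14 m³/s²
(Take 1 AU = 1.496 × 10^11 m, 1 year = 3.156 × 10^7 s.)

Convert to SI: rₚ = 6.608 AU = 9.88557e+11 m; rₐ = 92.45 AU = 1.38305e+13 m.
Use the vis-viva equation v² = GM(2/r − 1/a) with a = (rₚ + rₐ)/2 = (9.88557e+11 + 1.38305e+13)/2 = 7.40954e+12 m.
vₚ = √(GM · (2/rₚ − 1/a)) = √(3.972e+14 · (2/9.88557e+11 − 1/7.40954e+12)) m/s ≈ 27.39 m/s = 0.005777 AU/year.
vₐ = √(GM · (2/rₐ − 1/a)) = √(3.972e+14 · (2/1.38305e+13 − 1/7.40954e+12)) m/s ≈ 1.957 m/s = 0.0004129 AU/year.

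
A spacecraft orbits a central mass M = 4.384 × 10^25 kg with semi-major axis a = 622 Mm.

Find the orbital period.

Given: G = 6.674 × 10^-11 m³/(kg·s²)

Convert to SI: a = 622 Mm = 6.22e+08 m.
GM = G · M = 6.674e-11 · 4.384e+25 = 2.92588e+15 m³/s².
Kepler's third law: T = 2π √(a³ / GM).
Substituting a = 6.22e+08 m and GM = 2.92588e+15 m³/s²:
T = 2π √((6.22e+08)³ / 2.92588e+15) s
T ≈ 1.802e+06 s = 20.86 days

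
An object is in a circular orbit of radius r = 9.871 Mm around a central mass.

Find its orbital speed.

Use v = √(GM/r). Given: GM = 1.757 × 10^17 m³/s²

Convert to SI: r = 9.871 Mm = 9.871e+06 m.
For a circular orbit, gravity supplies the centripetal force, so v = √(GM / r).
v = √(1.757e+17 / 9.871e+06) m/s ≈ 1.334e+05 m/s = 133.4 km/s.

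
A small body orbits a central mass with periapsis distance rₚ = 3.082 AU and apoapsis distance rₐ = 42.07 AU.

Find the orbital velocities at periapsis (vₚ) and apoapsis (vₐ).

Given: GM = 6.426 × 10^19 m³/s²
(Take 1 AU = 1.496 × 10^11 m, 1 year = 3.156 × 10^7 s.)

Convert to SI: rₚ = 3.082 AU = 4.61067e+11 m; rₐ = 42.07 AU = 6.29367e+12 m.
Use the vis-viva equation v² = GM(2/r − 1/a) with a = (rₚ + rₐ)/2 = (4.61067e+11 + 6.29367e+12)/2 = 3.37737e+12 m.
vₚ = √(GM · (2/rₚ − 1/a)) = √(6.426e+19 · (2/4.61067e+11 − 1/3.37737e+12)) m/s ≈ 1.612e+04 m/s = 3.4 AU/year.
vₐ = √(GM · (2/rₐ − 1/a)) = √(6.426e+19 · (2/6.29367e+12 − 1/3.37737e+12)) m/s ≈ 1181 m/s = 0.2491 AU/year.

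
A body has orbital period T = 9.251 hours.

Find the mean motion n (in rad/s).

Convert to SI: T = 9.251 hours = 33303.6 s.
n = 2π / T.
n = 2π / 33303.6 s ≈ 0.0001887 rad/s.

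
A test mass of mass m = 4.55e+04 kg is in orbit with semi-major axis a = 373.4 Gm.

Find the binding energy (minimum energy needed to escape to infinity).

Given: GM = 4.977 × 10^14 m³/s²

Convert to SI: a = 373.4 Gm = 3.734e+11 m.
Total orbital energy is E = −GMm/(2a); binding energy is E_bind = −E = GMm/(2a).
E_bind = 4.977e+14 · 4.55e+04 / (2 · 3.734e+11) J ≈ 3.032e+07 J = 30.32 MJ.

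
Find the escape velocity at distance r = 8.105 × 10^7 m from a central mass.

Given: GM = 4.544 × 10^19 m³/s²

Escape velocity comes from setting total energy to zero: ½v² − GM/r = 0 ⇒ v_esc = √(2GM / r).
v_esc = √(2 · 4.544e+19 / 8.105e+07) m/s ≈ 1.059e+06 m/s = 1059 km/s.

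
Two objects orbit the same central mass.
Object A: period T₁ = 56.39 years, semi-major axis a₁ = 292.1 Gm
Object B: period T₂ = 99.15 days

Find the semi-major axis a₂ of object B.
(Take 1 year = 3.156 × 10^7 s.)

Convert to SI: T₁ = 56.39 years = 1.77967e+09 s; a₁ = 292.1 Gm = 2.921e+11 m; T₂ = 99.15 days = 8.56656e+06 s.
Kepler's third law: (T₁/T₂)² = (a₁/a₂)³ ⇒ a₂ = a₁ · (T₂/T₁)^(2/3).
T₂/T₁ = 8.56656e+06 / 1.77967e+09 = 0.00481357.
a₂ = 2.921e+11 · (0.00481357)^(2/3) m ≈ 8.327e+09 m = 8.327 Gm.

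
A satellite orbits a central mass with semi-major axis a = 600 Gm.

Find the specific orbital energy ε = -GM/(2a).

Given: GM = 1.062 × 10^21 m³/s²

Convert to SI: a = 600 Gm = 6e+11 m.
ε = −GM / (2a).
ε = −1.062e+21 / (2 · 6e+11) J/kg ≈ -8.85e+08 J/kg = -885 MJ/kg.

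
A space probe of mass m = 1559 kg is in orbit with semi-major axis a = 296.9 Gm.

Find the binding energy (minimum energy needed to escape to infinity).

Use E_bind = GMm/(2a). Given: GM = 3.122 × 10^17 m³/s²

Convert to SI: a = 296.9 Gm = 2.969e+11 m.
Total orbital energy is E = −GMm/(2a); binding energy is E_bind = −E = GMm/(2a).
E_bind = 3.122e+17 · 1559 / (2 · 2.969e+11) J ≈ 8.197e+08 J = 819.7 MJ.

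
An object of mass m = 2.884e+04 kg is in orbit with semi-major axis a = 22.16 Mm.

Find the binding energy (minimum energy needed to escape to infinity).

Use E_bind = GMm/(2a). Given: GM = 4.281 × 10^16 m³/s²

Convert to SI: a = 22.16 Mm = 2.216e+07 m.
Total orbital energy is E = −GMm/(2a); binding energy is E_bind = −E = GMm/(2a).
E_bind = 4.281e+16 · 2.884e+04 / (2 · 2.216e+07) J ≈ 2.786e+13 J = 27.86 TJ.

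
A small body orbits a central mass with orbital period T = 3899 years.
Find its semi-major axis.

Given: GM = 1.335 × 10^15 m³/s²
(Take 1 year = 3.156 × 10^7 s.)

Convert to SI: T = 3899 years = 1.23052e+11 s.
Invert Kepler's third law: a = (GM · T² / (4π²))^(1/3).
Substituting T = 1.23052e+11 s and GM = 1.335e+15 m³/s²:
a = (1.335e+15 · (1.23052e+11)² / (4π²))^(1/3) m
a ≈ 8e+11 m = 800 Gm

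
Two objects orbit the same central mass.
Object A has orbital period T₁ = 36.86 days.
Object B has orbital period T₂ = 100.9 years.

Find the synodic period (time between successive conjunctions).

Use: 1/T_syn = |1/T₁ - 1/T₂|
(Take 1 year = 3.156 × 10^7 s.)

Convert to SI: T₁ = 36.86 days = 3.1847e+06 s; T₂ = 100.9 years = 3.1844e+09 s.
T_syn = |T₁ · T₂ / (T₁ − T₂)|.
T_syn = |3.1847e+06 · 3.1844e+09 / (3.1847e+06 − 3.1844e+09)| s ≈ 3.188e+06 s = 36.9 days.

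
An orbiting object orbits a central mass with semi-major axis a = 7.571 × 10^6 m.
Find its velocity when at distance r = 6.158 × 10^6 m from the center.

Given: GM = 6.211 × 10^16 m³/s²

Vis-viva: v = √(GM · (2/r − 1/a)).
2/r − 1/a = 2/6.158e+06 − 1/7.571e+06 = 1.92698e-07 m⁻¹.
v = √(6.211e+16 · 1.92698e-07) m/s ≈ 1.094e+05 m/s = 109.4 km/s.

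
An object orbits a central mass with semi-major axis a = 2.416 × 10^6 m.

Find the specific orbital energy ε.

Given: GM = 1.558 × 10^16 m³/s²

ε = −GM / (2a).
ε = −1.558e+16 / (2 · 2.416e+06) J/kg ≈ -3.224e+09 J/kg = -3.224 GJ/kg.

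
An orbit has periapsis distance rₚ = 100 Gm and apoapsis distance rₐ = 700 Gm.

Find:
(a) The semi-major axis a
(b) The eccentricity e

Convert to SI: rₚ = 100 Gm = 1e+11 m; rₐ = 700 Gm = 7e+11 m.
(a) a = (rₚ + rₐ) / 2 = (1e+11 + 7e+11) / 2 ≈ 4e+11 m = 400 Gm.
(b) e = (rₐ − rₚ) / (rₐ + rₚ) = (7e+11 − 1e+11) / (7e+11 + 1e+11) ≈ 0.75.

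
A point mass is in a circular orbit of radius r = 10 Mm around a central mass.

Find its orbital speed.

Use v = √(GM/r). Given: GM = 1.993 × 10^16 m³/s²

Convert to SI: r = 10 Mm = 1e+07 m.
For a circular orbit, gravity supplies the centripetal force, so v = √(GM / r).
v = √(1.993e+16 / 1e+07) m/s ≈ 4.464e+04 m/s = 44.64 km/s.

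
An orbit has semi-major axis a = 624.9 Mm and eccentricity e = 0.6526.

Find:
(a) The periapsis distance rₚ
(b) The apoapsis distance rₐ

Convert to SI: a = 624.9 Mm = 6.249e+08 m.
(a) rₚ = a(1 − e) = 6.249e+08 · (1 − 0.6526) = 6.249e+08 · 0.3474 ≈ 2.171e+08 m = 217.1 Mm.
(b) rₐ = a(1 + e) = 6.249e+08 · (1 + 0.6526) = 6.249e+08 · 1.6526 ≈ 1.033e+09 m = 1.033 Gm.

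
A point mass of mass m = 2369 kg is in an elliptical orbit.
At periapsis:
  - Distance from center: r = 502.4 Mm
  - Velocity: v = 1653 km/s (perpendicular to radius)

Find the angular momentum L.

Convert to SI: r = 502.4 Mm = 5.024e+08 m; v = 1653 km/s = 1.653e+06 m/s.
Since v is perpendicular to r, L = m · v · r.
L = 2369 · 1.653e+06 · 5.024e+08 kg·m²/s ≈ 1.967e+18 kg·m²/s.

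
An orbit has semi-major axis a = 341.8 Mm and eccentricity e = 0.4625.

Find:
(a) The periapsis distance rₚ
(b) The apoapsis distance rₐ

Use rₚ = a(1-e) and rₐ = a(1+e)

Convert to SI: a = 341.8 Mm = 3.418e+08 m.
(a) rₚ = a(1 − e) = 3.418e+08 · (1 − 0.4625) = 3.418e+08 · 0.5375 ≈ 1.837e+08 m = 183.7 Mm.
(b) rₐ = a(1 + e) = 3.418e+08 · (1 + 0.4625) = 3.418e+08 · 1.4625 ≈ 4.999e+08 m = 499.9 Mm.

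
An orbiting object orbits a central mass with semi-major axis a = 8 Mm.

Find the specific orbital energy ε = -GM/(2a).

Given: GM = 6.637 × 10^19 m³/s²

Convert to SI: a = 8 Mm = 8e+06 m.
ε = −GM / (2a).
ε = −6.637e+19 / (2 · 8e+06) J/kg ≈ -4.148e+12 J/kg = -4148 GJ/kg.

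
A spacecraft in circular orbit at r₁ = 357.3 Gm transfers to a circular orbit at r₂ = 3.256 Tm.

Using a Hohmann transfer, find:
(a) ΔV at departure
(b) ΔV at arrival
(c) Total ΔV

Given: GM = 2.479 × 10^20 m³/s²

Convert to SI: r₁ = 357.3 Gm = 3.573e+11 m; r₂ = 3.256 Tm = 3.256e+12 m.
Transfer semi-major axis: a_t = (r₁ + r₂)/2 = (3.573e+11 + 3.256e+12)/2 = 1.80665e+12 m.
Circular speeds: v₁ = √(GM/r₁) = 26340.4 m/s, v₂ = √(GM/r₂) = 8725.62 m/s.
Transfer speeds (vis-viva v² = GM(2/r − 1/a_t)): v₁ᵗ = 35361.2 m/s, v₂ᵗ = 3880.39 m/s.
(a) ΔV₁ = |v₁ᵗ − v₁| ≈ 9021 m/s = 9.021 km/s.
(b) ΔV₂ = |v₂ − v₂ᵗ| ≈ 4845 m/s = 4.845 km/s.
(c) ΔV_total = ΔV₁ + ΔV₂ ≈ 1.387e+04 m/s = 13.87 km/s.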